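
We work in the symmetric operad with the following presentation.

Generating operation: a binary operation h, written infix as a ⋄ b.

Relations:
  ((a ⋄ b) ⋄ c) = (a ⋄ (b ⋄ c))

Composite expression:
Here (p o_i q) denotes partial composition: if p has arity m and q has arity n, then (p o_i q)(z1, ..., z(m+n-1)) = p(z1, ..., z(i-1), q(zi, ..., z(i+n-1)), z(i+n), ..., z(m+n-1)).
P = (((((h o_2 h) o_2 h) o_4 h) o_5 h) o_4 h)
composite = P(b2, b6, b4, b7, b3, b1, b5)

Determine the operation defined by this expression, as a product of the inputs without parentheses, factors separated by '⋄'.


The h-tree's shape is irrelevant; the b-reading-order decides.
(b6 ⋄ b4) spells out as b6 ⋄ b4
(b7 ⋄ b3) spells out as b7 ⋄ b3
(b1 ⋄ b5) spells out as b1 ⋄ b5
((b7 ⋄ b3) ⋄ (b1 ⋄ b5)) spells out as b7 ⋄ b3 ⋄ b1 ⋄ b5
((b6 ⋄ b4) ⋄ ((b7 ⋄ b3) ⋄ (b1 ⋄ b5))) spells out as b6 ⋄ b4 ⋄ b7 ⋄ b3 ⋄ b1 ⋄ b5
(b2 ⋄ ((b6 ⋄ b4) ⋄ ((b7 ⋄ b3) ⋄ (b1 ⋄ b5)))) spells out as b2 ⋄ b6 ⋄ b4 ⋄ b7 ⋄ b3 ⋄ b1 ⋄ b5

b2 ⋄ b6 ⋄ b4 ⋄ b7 ⋄ b3 ⋄ b1 ⋄ b5


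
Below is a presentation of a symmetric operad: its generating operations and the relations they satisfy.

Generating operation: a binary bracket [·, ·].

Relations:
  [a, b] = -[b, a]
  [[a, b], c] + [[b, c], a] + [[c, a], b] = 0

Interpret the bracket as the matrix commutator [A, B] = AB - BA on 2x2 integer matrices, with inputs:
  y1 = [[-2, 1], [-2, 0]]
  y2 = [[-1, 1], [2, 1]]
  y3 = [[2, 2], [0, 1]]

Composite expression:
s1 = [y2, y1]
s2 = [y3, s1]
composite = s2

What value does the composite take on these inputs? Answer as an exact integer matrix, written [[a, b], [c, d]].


[y2, y1] = [[-4, 0], [-8, 4]]
[y3, [y2, y1]] = [[-16, 16], [8, 16]]

[[-16, 16], [8, 16]]


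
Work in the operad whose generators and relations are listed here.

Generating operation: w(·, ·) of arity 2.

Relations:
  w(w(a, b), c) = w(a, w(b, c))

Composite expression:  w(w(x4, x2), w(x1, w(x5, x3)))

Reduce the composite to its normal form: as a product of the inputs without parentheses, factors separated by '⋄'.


x4 ⋄ x2 ⋄ x1 ⋄ x5 ⋄ x3

All parenthesizations of w agree; list the x-inputs left to right.
w(x4, x2) collapses to x4 ⋄ x2
w(x5, x3) collapses to x5 ⋄ x3
w(x1, w(x5, x3)) collapses to x1 ⋄ x5 ⋄ x3
w(w(x4, x2), w(x1, w(x5, x3))) collapses to x4 ⋄ x2 ⋄ x1 ⋄ x5 ⋄ x3


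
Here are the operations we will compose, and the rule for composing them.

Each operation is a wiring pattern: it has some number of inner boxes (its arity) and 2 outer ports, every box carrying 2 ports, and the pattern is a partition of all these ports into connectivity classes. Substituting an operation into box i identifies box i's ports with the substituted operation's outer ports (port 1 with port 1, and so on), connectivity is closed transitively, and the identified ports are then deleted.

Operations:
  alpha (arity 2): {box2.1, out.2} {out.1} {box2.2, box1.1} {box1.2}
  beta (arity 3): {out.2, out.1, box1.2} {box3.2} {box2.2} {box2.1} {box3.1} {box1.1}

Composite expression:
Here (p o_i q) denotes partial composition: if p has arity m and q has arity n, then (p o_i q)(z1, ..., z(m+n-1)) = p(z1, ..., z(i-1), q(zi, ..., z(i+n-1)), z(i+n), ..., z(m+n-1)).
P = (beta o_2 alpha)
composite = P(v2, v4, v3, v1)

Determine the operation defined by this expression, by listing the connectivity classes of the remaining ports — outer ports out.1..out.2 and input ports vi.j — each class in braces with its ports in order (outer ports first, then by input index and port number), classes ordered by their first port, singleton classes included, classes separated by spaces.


Two ports join when wires chain via beta-identified ports.
stage alpha: inputs (v4, v3), connectivity {out.1} {out.2, v3.1} {v3.2, v4.1} {v4.2}, out.j its boundary
stage beta: inputs (v2, v4, v3, v1), connectivity {out.1, out.2, v2.2} {v1.1} {v1.2} {v2.1} {v3.1} {v3.2, v4.1} {v4.2}, out.j its boundary

{out.1, out.2, v2.2} {v1.1} {v1.2} {v2.1} {v3.1} {v3.2, v4.1} {v4.2}


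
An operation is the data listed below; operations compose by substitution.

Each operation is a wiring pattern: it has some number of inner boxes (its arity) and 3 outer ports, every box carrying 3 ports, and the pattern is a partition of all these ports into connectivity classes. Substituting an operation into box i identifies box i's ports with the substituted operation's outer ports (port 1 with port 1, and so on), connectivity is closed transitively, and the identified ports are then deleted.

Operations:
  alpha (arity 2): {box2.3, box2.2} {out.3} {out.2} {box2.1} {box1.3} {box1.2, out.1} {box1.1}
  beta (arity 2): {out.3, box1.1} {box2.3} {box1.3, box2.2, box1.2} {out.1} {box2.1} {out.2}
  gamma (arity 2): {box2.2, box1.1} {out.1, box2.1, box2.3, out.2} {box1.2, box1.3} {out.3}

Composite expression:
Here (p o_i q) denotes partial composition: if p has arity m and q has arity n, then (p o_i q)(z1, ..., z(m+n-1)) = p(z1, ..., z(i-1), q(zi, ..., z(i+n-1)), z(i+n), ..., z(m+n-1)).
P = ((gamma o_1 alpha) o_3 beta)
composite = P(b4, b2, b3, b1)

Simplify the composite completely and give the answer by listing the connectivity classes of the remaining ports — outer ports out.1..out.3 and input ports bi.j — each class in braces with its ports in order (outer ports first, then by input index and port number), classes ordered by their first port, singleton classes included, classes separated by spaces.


{out.1, out.2, b3.1} {out.3} {b1.1} {b1.2, b3.2, b3.3} {b1.3} {b2.1} {b2.2, b2.3} {b4.1} {b4.2} {b4.3}

Treat the ports identified at gamma as solder joints: merge, then drop.
composing alpha on (b4, b2), with out.j its own outer ports: {out.1, b4.2} {out.2} {out.3} {b2.1} {b2.2, b2.3} {b4.1} {b4.3}
composing beta on (b3, b1), with out.j its own outer ports: {out.1} {out.2} {out.3, b3.1} {b1.1} {b1.2, b3.2, b3.3} {b1.3}
composing gamma on (b4, b2, b3, b1), with out.j its own outer ports: {out.1, out.2, b3.1} {out.3} {b1.1} {b1.2, b3.2, b3.3} {b1.3} {b2.1} {b2.2, b2.3} {b4.1} {b4.2} {b4.3}


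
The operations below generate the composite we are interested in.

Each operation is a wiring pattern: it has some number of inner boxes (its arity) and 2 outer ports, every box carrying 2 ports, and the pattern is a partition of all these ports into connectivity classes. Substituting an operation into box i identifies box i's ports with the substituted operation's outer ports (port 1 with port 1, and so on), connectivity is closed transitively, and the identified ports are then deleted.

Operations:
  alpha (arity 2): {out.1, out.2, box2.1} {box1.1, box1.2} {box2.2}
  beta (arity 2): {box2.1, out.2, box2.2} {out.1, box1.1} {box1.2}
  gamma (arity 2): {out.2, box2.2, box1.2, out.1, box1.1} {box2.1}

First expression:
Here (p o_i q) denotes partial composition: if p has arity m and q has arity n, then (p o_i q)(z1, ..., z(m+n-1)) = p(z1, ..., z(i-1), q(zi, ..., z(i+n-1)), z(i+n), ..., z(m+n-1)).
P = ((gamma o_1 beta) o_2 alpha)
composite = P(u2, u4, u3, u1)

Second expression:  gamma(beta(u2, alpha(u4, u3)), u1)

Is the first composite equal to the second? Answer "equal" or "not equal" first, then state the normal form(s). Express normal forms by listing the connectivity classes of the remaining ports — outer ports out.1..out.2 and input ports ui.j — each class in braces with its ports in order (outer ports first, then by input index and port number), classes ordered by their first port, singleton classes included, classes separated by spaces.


equal; the common form is {out.1, out.2, u1.2, u2.1, u3.1} {u1.1} {u2.2} {u3.2} {u4.1, u4.2}


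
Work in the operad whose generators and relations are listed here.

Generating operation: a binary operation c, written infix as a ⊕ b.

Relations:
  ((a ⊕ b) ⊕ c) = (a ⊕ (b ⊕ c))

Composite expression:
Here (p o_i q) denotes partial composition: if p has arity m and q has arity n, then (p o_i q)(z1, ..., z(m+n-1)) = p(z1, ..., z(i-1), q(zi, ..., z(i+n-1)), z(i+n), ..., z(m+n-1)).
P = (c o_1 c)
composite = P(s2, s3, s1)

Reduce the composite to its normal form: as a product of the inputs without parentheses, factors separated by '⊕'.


s2 ⊕ s3 ⊕ s1


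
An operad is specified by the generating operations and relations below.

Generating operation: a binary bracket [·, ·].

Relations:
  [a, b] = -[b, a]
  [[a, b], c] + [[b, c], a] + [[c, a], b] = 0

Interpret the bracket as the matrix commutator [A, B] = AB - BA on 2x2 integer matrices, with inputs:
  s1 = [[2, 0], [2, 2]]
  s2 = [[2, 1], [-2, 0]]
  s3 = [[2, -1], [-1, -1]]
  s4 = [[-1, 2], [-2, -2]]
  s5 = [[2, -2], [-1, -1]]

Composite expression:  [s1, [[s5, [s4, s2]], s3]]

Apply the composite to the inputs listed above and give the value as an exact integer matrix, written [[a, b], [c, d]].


[[-98, 0], [108, 98]]

[s4, s2] = [[-2, -3], [-2, 2]]
[s5, [s4, s2]] = [[1, -17], [10, -1]]
[[s5, [s4, s2]], s3] = [[27, 49], [32, -27]]
[s1, [[s5, [s4, s2]], s3]] = [[-98, 0], [108, 98]]


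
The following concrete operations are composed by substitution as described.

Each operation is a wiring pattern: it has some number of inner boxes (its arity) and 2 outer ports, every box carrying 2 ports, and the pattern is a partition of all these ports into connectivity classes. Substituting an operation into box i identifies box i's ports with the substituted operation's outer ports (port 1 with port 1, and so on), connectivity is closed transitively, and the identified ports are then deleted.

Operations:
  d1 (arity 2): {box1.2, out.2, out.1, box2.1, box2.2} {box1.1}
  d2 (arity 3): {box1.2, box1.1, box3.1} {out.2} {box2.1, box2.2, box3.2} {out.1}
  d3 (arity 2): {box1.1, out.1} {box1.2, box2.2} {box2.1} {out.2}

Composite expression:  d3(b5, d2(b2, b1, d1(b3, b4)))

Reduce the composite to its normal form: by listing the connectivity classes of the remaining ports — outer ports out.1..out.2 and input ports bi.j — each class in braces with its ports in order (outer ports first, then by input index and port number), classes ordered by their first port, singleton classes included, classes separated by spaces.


{out.1, b5.1} {out.2} {b1.1, b1.2, b2.1, b2.2, b3.2, b4.1, b4.2} {b3.1} {b5.2}

Treat the ports identified at d3 as solder joints: merge, then drop.
after d1, the pattern on (b3, b4) reads {out.1, out.2, b3.2, b4.1, b4.2} {b3.1} (out.j = its outer ports)
after d2, the pattern on (b2, b1, b3, b4) reads {out.1} {out.2} {b1.1, b1.2, b2.1, b2.2, b3.2, b4.1, b4.2} {b3.1} (out.j = its outer ports)
after d3, the pattern on (b5, b2, b1, b3, b4) reads {out.1, b5.1} {out.2} {b1.1, b1.2, b2.1, b2.2, b3.2, b4.1, b4.2} {b3.1} {b5.2} (out.j = its outer ports)


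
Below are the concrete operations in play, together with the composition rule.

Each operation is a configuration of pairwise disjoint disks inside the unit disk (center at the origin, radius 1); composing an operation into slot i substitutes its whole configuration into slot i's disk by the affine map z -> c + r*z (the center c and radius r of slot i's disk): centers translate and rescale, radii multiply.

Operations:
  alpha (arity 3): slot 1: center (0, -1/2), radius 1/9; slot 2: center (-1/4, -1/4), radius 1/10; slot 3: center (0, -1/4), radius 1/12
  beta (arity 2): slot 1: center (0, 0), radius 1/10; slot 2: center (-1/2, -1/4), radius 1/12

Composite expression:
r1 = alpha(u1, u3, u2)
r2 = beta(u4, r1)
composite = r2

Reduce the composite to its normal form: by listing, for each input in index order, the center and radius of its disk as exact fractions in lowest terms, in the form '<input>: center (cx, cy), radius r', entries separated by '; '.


u1: center (-1/2, -7/24), radius 1/108; u2: center (-1/2, -13/48), radius 1/144; u3: center (-25/48, -13/48), radius 1/120; u4: center (0, 0), radius 1/10

Below beta, radii multiply path by path; the u-disk centers shift.
input u4: applying the 1 nested substitution gives center (0, 0), radius 1/10
input u1: applying the 2 nested substitutions gives center (-1/2, -7/24), radius 1/108
input u3: applying the 2 nested substitutions gives center (-25/48, -13/48), radius 1/120
input u2: applying the 2 nested substitutions gives center (-1/2, -13/48), radius 1/144


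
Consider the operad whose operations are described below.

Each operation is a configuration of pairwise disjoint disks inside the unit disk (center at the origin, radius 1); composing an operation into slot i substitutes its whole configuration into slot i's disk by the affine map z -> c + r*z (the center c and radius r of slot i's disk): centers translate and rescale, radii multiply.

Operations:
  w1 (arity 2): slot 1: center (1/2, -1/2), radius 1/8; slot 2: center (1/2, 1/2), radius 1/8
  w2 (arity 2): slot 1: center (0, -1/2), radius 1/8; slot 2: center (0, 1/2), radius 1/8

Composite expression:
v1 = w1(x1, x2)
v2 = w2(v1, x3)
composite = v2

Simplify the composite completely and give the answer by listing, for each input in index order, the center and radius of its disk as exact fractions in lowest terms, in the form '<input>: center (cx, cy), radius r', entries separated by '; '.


x1: center (1/16, -9/16), radius 1/64; x2: center (1/16, -7/16), radius 1/64; x3: center (0, 1/2), radius 1/8


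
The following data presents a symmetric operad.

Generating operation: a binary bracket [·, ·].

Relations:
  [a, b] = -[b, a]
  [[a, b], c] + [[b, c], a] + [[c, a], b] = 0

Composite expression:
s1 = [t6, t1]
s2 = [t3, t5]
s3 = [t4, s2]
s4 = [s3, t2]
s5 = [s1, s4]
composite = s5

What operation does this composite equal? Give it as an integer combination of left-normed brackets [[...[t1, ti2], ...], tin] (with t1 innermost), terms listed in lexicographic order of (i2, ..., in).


Expand each bracket as ab - ba; the t1-initial words give the coefficients.
Composite bracket: [[t6, t1], [[t4, [t3, t5]], t2]]
Applying ab - ba throughout gives 32 signed words (2^5 = 32).
Keep just the words that open with t1:
  word t1t6t2t3t5t4 has sign -1, contributing -[[[[[t1, t6], t2], t3], t5], t4]
  word t1t6t2t4t3t5 has sign +1, contributing +[[[[[t1, t6], t2], t4], t3], t5]
  word t1t6t2t4t5t3 has sign -1, contributing -[[[[[t1, t6], t2], t4], t5], t3]
  word t1t6t2t5t3t4 has sign +1, contributing +[[[[[t1, t6], t2], t5], t3], t4]
  word t1t6t3t5t4t2 has sign +1, contributing +[[[[[t1, t6], t3], t5], t4], t2]
  word t1t6t4t3t5t2 has sign -1, contributing -[[[[[t1, t6], t4], t3], t5], t2]
  word t1t6t4t5t3t2 has sign +1, contributing +[[[[[t1, t6], t4], t5], t3], t2]
  word t1t6t5t3t4t2 has sign -1, contributing -[[[[[t1, t6], t5], t3], t4], t2]

-[[[[[t1, t6], t2], t3], t5], t4] + [[[[[t1, t6], t2], t4], t3], t5] - [[[[[t1, t6], t2], t4], t5], t3] + [[[[[t1, t6], t2], t5], t3], t4] + [[[[[t1, t6], t3], t5], t4], t2] - [[[[[t1, t6], t4], t3], t5], t2] + [[[[[t1, t6], t4], t5], t3], t2] - [[[[[t1, t6], t5], t3], t4], t2]


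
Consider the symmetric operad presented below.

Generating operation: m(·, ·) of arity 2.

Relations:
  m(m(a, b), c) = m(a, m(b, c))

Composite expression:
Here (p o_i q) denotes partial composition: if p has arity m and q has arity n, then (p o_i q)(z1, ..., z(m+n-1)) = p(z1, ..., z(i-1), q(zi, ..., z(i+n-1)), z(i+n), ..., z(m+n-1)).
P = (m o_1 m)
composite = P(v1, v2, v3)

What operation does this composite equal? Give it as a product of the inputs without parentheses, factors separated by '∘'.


v1 ∘ v2 ∘ v3

All parenthesizations of m agree; list the v-inputs left to right.
m(v1, v2) collapses to v1 ∘ v2
m(m(v1, v2), v3) collapses to v1 ∘ v2 ∘ v3


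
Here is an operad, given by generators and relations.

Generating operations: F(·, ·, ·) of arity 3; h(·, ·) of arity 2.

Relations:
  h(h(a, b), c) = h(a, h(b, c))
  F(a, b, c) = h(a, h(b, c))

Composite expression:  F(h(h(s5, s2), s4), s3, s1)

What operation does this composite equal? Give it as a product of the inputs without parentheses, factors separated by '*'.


s5 * s2 * s4 * s3 * s1

Associativity of F dissolves the nesting; only the s-input order survives.
h(s5, s2) unparenthesizes to s5 * s2
h(h(s5, s2), s4) unparenthesizes to s5 * s2 * s4
F(h(h(s5, s2), s4), s3, s1) unparenthesizes to s5 * s2 * s4 * s3 * s1


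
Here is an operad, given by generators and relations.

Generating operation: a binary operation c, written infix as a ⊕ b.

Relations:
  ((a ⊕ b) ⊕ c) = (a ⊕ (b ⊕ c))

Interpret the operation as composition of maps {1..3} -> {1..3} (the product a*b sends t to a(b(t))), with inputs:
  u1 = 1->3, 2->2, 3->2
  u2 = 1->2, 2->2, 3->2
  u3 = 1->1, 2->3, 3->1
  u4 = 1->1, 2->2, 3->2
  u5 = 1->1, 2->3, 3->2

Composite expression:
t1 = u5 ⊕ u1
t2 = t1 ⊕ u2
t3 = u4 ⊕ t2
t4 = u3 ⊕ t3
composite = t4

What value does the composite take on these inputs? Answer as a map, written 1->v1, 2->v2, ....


1->3, 2->3, 3->3

(u5 ⊕ u1) = 1->2, 2->3, 3->3
((u5 ⊕ u1) ⊕ u2) = 1->3, 2->3, 3->3
(u4 ⊕ ((u5 ⊕ u1) ⊕ u2)) = 1->2, 2->2, 3->2
(u3 ⊕ (u4 ⊕ ((u5 ⊕ u1) ⊕ u2))) = 1->3, 2->3, 3->3


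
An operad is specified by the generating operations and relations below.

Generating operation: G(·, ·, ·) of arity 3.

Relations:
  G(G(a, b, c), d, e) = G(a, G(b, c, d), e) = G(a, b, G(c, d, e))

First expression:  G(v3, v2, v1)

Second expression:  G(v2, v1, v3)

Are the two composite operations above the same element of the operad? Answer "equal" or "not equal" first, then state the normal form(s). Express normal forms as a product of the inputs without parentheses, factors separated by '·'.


not equal — first v3 · v2 · v1, second v2 · v1 · v3

Reducing the first expression gives v3 · v2 · v1
Reducing the second expression gives v2 · v1 · v3
The forms do not match — not equal.


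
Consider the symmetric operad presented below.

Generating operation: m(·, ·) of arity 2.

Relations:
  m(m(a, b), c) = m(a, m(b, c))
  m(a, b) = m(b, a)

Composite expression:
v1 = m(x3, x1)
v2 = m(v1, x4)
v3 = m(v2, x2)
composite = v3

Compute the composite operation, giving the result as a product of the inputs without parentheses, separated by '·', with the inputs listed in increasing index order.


x1 · x2 · x3 · x4

Shape and order are irrelevant to m; the x-input set decides.
m(x3, x1) spells out as x3 · x1
m(m(x3, x1), x4) spells out as x3 · x1 · x4
m(m(m(x3, x1), x4), x2) spells out as x3 · x1 · x4 · x2
commutativity sorts the factors: x1 · x2 · x3 · x4


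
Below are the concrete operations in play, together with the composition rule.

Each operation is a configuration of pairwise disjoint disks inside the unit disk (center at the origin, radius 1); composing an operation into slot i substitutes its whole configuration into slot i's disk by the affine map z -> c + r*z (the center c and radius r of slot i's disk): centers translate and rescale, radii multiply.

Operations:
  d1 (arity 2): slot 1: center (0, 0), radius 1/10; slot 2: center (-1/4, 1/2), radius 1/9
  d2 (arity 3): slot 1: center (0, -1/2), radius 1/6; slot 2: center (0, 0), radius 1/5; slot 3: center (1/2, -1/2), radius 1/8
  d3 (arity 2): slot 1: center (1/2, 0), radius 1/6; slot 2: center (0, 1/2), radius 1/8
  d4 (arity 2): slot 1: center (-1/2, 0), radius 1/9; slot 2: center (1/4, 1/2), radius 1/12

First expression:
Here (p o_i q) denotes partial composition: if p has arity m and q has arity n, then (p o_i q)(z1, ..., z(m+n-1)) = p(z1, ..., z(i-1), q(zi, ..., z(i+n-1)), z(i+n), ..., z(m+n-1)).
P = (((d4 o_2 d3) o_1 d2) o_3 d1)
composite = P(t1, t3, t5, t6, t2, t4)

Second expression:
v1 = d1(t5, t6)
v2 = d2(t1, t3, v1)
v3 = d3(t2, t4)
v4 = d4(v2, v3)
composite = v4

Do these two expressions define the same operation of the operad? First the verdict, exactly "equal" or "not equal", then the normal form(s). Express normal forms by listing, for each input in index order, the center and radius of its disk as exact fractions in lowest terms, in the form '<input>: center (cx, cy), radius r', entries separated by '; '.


equal; the common form is t1: center (-1/2, -1/18), radius 1/54; t2: center (7/24, 1/2), radius 1/72; t3: center (-1/2, 0), radius 1/45; t4: center (1/4, 13/24), radius 1/96; t5: center (-4/9, -1/18), radius 1/720; t6: center (-43/96, -7/144), radius 1/648

The first expression, normalized: t1: center (-1/2, -1/18), radius 1/54; t2: center (7/24, 1/2), radius 1/72; t3: center (-1/2, 0), radius 1/45; t4: center (1/4, 13/24), radius 1/96; t5: center (-4/9, -1/18), radius 1/720; t6: center (-43/96, -7/144), radius 1/648
The second expression, normalized: t1: center (-1/2, -1/18), radius 1/54; t2: center (7/24, 1/2), radius 1/72; t3: center (-1/2, 0), radius 1/45; t4: center (1/4, 13/24), radius 1/96; t5: center (-4/9, -1/18), radius 1/720; t6: center (-43/96, -7/144), radius 1/648
Identical normal forms: equal.


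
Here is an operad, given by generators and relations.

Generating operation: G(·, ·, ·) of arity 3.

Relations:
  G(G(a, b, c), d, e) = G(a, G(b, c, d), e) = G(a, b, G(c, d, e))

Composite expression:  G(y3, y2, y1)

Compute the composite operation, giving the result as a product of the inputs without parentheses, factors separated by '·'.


All parenthesizations of G agree; list the y-inputs left to right.
G(y3, y2, y1) spells out as y3 · y2 · y1

y3 · y2 · y1


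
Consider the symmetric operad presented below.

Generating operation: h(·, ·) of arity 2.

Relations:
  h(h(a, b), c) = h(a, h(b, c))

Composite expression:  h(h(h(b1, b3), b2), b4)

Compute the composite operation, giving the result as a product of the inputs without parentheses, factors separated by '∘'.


b1 ∘ b3 ∘ b2 ∘ b4

Under associativity of h, the answer is the b's in reading order.
h(b1, b3) reduces to b1 ∘ b3
h(h(b1, b3), b2) reduces to b1 ∘ b3 ∘ b2
h(h(h(b1, b3), b2), b4) reduces to b1 ∘ b3 ∘ b2 ∘ b4


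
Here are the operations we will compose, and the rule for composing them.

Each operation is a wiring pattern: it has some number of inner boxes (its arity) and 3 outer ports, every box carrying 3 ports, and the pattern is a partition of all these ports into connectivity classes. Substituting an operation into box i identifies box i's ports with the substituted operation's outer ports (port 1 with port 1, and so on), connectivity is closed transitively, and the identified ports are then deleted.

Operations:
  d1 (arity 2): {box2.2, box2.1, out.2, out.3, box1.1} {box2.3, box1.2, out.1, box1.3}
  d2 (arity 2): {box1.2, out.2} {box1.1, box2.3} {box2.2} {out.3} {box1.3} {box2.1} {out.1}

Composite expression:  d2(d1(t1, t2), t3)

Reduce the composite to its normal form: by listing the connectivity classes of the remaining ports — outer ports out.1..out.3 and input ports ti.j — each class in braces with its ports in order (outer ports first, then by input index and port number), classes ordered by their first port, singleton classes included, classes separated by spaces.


{out.1} {out.2, t1.1, t2.1, t2.2} {out.3} {t1.2, t1.3, t2.3, t3.3} {t3.1} {t3.2}


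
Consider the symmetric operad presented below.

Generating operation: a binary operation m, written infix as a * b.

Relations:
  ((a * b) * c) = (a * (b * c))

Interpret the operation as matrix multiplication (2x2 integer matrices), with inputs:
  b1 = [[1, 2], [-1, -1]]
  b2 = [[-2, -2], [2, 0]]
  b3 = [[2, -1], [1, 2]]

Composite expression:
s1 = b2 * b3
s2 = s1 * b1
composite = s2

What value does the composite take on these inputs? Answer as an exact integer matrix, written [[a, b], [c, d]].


[[-4, -10], [6, 10]]

(b2 * b3) = [[-6, -2], [4, -2]]
((b2 * b3) * b1) = [[-4, -10], [6, 10]]


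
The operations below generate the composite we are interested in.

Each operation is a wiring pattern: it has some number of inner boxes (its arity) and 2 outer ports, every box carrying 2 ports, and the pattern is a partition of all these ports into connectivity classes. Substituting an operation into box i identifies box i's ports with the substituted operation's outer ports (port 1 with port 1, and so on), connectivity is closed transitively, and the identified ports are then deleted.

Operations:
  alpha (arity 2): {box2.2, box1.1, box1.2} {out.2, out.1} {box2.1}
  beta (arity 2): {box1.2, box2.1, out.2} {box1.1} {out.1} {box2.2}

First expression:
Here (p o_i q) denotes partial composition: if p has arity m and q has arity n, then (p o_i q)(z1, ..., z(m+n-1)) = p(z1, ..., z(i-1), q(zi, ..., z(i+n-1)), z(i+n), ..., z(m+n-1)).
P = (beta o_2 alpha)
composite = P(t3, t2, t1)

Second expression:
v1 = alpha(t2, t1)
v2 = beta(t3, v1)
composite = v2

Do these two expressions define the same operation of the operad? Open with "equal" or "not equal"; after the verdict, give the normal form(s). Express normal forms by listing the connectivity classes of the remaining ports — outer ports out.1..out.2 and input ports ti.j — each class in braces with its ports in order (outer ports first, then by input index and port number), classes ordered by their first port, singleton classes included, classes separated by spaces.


equal — both sides give {out.1} {out.2, t3.2} {t1.1} {t1.2, t2.1, t2.2} {t3.1}

The first expression reduces to {out.1} {out.2, t3.2} {t1.1} {t1.2, t2.1, t2.2} {t3.1}
The second expression reduces to {out.1} {out.2, t3.2} {t1.1} {t1.2, t2.1, t2.2} {t3.1}
One common form — equal.


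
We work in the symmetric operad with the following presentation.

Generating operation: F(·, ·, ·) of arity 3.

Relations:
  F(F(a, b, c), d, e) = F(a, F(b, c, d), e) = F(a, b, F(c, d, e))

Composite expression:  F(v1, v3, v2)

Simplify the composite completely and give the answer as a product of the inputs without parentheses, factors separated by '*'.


Key point: F is associative — brackets drop, the v-order remains.
F(v1, v3, v2) reduces to v1 * v3 * v2

v1 * v3 * v2


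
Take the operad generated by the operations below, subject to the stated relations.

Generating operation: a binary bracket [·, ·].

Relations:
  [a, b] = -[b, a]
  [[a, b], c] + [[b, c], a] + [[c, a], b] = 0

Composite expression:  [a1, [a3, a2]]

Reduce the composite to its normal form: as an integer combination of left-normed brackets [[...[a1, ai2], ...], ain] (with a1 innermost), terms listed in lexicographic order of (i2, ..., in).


-[[a1, a2], a3] + [[a1, a3], a2]

Skip Jacobi rewriting: expand, keep a1-initial words, read off terms.
Composite bracket: [a1, [a3, a2]]
Applying ab - ba throughout gives 4 signed words (2^2 = 4).
Keep just the words that open with a1:
  a1a2a3 (sign -1) contributes -[[a1, a2], a3]
  a1a3a2 (sign +1) contributes +[[a1, a3], a2]


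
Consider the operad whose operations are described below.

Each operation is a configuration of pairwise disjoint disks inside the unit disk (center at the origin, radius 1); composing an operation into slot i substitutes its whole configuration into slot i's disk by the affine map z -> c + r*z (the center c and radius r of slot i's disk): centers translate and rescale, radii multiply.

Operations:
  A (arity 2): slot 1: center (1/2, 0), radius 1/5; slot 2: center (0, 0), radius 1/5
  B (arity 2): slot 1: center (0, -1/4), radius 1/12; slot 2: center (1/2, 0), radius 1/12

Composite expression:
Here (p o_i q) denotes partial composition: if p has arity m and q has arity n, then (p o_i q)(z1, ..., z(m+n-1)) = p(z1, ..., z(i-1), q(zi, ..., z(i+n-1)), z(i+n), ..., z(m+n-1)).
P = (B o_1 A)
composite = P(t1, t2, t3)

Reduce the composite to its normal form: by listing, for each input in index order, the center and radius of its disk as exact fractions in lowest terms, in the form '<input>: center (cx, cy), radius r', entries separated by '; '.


t1: center (1/24, -1/4), radius 1/60; t2: center (0, -1/4), radius 1/60; t3: center (1/2, 0), radius 1/12

Each t-disk chains the slot maps above it in B; radii multiply.
input t1: composing its 2 substitution steps yields center (1/24, -1/4), radius 1/60
input t2: composing its 2 substitution steps yields center (0, -1/4), radius 1/60
input t3: composing its 1 substitution step yields center (1/2, 0), radius 1/12


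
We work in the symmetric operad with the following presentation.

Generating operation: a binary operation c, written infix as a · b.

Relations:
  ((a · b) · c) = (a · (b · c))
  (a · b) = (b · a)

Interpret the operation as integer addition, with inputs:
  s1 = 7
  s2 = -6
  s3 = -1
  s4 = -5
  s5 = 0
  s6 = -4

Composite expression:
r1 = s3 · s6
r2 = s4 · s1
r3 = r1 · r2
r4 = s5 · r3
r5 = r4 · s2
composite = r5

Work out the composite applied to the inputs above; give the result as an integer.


-9

(s3 · s6) = -5
(s4 · s1) = 2
((s3 · s6) · (s4 · s1)) = -3
(s5 · ((s3 · s6) · (s4 · s1))) = -3
((s5 · ((s3 · s6) · (s4 · s1))) · s2) = -9


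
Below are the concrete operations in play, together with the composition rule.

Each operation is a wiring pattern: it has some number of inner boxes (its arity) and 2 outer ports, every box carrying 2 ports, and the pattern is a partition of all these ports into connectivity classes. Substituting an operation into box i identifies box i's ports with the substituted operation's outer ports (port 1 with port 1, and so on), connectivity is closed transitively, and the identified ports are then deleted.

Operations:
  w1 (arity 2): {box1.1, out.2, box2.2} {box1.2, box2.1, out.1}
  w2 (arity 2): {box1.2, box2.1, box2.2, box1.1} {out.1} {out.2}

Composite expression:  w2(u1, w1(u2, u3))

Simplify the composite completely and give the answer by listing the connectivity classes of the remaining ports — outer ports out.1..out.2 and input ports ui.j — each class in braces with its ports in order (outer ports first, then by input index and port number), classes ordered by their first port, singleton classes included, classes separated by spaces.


{out.1} {out.2} {u1.1, u1.2, u2.1, u2.2, u3.1, u3.2}

Two ports join when wires chain via w2-identified ports.
through w1, on inputs (u2, u3): {out.1, u2.2, u3.1} {out.2, u2.1, u3.2} (out.j = stage outer ports)
through w2, on inputs (u1, u2, u3): {out.1} {out.2} {u1.1, u1.2, u2.1, u2.2, u3.1, u3.2} (out.j = stage outer ports)


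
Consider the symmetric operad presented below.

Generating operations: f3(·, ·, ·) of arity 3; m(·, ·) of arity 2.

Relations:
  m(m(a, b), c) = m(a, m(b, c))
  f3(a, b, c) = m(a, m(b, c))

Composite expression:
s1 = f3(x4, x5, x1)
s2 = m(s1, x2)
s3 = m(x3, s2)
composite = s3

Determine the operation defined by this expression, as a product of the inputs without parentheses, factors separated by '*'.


x3 * x4 * x5 * x1 * x2

Key point: m is associative — brackets drop, the x-order remains.
f3(x4, x5, x1) unparenthesizes to x4 * x5 * x1
m(f3(x4, x5, x1), x2) unparenthesizes to x4 * x5 * x1 * x2
m(x3, m(f3(x4, x5, x1), x2)) unparenthesizes to x3 * x4 * x5 * x1 * x2


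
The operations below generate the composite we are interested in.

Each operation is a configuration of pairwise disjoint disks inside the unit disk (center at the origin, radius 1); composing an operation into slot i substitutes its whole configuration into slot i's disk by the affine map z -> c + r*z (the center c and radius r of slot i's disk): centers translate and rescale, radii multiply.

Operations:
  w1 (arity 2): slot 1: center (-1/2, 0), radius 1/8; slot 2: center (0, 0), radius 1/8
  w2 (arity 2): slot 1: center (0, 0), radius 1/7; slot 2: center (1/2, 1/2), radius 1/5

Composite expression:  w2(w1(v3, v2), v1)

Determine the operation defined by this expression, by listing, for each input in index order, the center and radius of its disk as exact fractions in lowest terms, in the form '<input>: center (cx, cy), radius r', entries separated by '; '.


v1: center (1/2, 1/2), radius 1/5; v2: center (0, 0), radius 1/56; v3: center (-1/14, 0), radius 1/56

Nesting under w2 composes maps z -> c + r*z down each v-path.
v3 passes through 2 substitutions, ending at center (-1/14, 0), radius 1/56
v2 passes through 2 substitutions, ending at center (0, 0), radius 1/56
v1 passes through 1 substitution, ending at center (1/2, 1/2), radius 1/5


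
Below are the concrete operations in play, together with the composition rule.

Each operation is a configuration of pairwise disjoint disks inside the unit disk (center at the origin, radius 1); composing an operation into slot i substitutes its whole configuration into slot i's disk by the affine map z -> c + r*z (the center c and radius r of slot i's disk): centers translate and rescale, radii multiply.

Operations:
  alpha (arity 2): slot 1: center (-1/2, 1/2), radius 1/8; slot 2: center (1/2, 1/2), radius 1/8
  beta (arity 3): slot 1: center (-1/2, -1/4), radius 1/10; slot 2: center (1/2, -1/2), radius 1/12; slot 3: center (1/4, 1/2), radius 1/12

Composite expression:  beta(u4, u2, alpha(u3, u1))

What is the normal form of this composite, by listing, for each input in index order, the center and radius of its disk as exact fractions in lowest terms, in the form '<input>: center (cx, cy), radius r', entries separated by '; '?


u1: center (7/24, 13/24), radius 1/96; u2: center (1/2, -1/2), radius 1/12; u3: center (5/24, 13/24), radius 1/96; u4: center (-1/2, -1/4), radius 1/10

Nesting under beta composes maps z -> c + r*z down each u-path.
u4: after 1 affine step, its disk has center (-1/2, -1/4), radius 1/10
u2: after 1 affine step, its disk has center (1/2, -1/2), radius 1/12
u3: after 2 affine steps, its disk has center (5/24, 13/24), radius 1/96
u1: after 2 affine steps, its disk has center (7/24, 13/24), radius 1/96


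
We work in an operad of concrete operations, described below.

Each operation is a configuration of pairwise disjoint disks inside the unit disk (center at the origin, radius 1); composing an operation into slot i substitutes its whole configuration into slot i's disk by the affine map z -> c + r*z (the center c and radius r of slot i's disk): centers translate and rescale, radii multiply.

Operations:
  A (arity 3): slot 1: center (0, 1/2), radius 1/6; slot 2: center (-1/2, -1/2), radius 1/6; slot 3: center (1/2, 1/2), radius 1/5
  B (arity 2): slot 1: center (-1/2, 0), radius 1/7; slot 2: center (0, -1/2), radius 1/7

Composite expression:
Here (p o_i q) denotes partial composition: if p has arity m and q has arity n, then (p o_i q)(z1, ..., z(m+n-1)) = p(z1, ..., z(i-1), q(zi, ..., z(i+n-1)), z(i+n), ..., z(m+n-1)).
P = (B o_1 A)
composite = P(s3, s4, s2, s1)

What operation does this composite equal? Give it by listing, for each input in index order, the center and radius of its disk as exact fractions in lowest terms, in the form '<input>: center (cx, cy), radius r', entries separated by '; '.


s1: center (0, -1/2), radius 1/7; s2: center (-3/7, 1/14), radius 1/35; s3: center (-1/2, 1/14), radius 1/42; s4: center (-4/7, -1/14), radius 1/42

Nesting under B composes maps z -> c + r*z down each s-path.
for s3, the 2-step affine chain lands on center (-1/2, 1/14), radius 1/42
for s4, the 2-step affine chain lands on center (-4/7, -1/14), radius 1/42
for s2, the 2-step affine chain lands on center (-3/7, 1/14), radius 1/35
for s1, the 1-step affine chain lands on center (0, -1/2), radius 1/7


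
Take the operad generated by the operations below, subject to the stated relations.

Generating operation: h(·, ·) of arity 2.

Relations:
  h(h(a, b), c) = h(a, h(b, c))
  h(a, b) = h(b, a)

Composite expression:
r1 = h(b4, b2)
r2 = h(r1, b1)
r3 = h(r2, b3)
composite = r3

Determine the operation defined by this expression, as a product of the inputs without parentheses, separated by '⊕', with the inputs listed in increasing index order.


b1 ⊕ b2 ⊕ b3 ⊕ b4

With h associative and commutative, the b-input set is all that matters.
h(b4, b2) collapses to b4 ⊕ b2
h(h(b4, b2), b1) collapses to b4 ⊕ b2 ⊕ b1
h(h(h(b4, b2), b1), b3) collapses to b4 ⊕ b2 ⊕ b1 ⊕ b3
commutativity sorts the factors: b1 ⊕ b2 ⊕ b3 ⊕ b4


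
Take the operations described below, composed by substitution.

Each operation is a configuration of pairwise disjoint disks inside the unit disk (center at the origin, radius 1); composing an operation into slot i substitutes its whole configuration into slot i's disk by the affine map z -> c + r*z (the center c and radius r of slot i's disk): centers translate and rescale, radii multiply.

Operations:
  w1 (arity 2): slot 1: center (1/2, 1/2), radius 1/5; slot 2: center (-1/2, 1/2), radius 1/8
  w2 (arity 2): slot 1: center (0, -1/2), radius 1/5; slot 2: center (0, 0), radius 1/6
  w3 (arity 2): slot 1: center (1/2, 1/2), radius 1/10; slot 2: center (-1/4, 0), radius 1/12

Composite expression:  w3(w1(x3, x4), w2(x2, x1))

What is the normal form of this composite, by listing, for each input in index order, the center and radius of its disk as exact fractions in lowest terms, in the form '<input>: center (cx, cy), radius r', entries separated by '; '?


Below w3, radii multiply path by path; the x-disk centers shift.
x3 passes through 2 substitutions, ending at center (11/20, 11/20), radius 1/50
x4 passes through 2 substitutions, ending at center (9/20, 11/20), radius 1/80
x2 passes through 2 substitutions, ending at center (-1/4, -1/24), radius 1/60
x1 passes through 2 substitutions, ending at center (-1/4, 0), radius 1/72

x1: center (-1/4, 0), radius 1/72; x2: center (-1/4, -1/24), radius 1/60; x3: center (11/20, 11/20), radius 1/50; x4: center (9/20, 11/20), radius 1/80


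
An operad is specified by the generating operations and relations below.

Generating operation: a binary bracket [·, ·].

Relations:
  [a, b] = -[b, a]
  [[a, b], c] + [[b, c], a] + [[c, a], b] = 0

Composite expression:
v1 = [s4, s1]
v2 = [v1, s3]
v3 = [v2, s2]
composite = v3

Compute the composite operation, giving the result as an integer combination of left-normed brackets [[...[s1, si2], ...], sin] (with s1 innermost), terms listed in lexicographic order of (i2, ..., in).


-[[[s1, s4], s3], s2]

Antisymmetry and Jacobi reduce to s1-anchored left-normed brackets.
Composite bracket: [[[s4, s1], s3], s2]
Expanding via [a, b] = ab - ba: 8 signed words (2^3 = 8).
Coefficients come from the s1-initial words:
  word s1s4s3s2 has sign -1, contributing -[[[s1, s4], s3], s2]


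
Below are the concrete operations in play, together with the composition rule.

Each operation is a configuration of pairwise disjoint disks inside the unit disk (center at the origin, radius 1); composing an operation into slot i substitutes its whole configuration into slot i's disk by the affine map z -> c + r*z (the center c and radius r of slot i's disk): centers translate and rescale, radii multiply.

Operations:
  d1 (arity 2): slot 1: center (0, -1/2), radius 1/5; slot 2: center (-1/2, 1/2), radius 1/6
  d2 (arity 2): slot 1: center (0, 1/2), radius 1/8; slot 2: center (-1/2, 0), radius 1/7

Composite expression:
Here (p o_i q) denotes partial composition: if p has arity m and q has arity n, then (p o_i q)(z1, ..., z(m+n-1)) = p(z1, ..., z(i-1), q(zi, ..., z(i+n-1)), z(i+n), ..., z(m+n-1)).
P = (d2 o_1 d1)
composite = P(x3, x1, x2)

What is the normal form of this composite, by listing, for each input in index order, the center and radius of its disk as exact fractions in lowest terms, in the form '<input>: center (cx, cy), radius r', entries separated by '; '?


x1: center (-1/16, 9/16), radius 1/48; x2: center (-1/2, 0), radius 1/7; x3: center (0, 7/16), radius 1/40


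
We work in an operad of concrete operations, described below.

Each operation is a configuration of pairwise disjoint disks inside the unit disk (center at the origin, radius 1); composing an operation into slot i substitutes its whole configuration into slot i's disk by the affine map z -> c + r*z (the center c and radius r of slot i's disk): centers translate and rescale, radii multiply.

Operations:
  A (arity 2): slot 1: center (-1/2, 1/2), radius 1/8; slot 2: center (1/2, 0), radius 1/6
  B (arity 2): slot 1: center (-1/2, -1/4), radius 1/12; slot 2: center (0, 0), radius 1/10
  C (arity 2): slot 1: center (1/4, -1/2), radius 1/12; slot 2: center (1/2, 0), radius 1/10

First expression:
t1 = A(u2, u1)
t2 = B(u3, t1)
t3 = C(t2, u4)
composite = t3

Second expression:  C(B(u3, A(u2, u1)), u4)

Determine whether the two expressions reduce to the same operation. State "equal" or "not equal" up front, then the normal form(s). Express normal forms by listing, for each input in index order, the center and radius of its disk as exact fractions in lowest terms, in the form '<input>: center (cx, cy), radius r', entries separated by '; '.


equal — both sides give u1: center (61/240, -1/2), radius 1/720; u2: center (59/240, -119/240), radius 1/960; u3: center (5/24, -25/48), radius 1/144; u4: center (1/2, 0), radius 1/10

In normal form, the first expression is u1: center (61/240, -1/2), radius 1/720; u2: center (59/240, -119/240), radius 1/960; u3: center (5/24, -25/48), radius 1/144; u4: center (1/2, 0), radius 1/10
In normal form, the second expression is u1: center (61/240, -1/2), radius 1/720; u2: center (59/240, -119/240), radius 1/960; u3: center (5/24, -25/48), radius 1/144; u4: center (1/2, 0), radius 1/10
Identical normal forms: equal.
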